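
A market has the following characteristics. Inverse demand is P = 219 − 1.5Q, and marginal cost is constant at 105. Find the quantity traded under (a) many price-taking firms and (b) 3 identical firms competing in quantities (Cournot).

Perfect competition: P = MC = 105, so 219 − 1.5Q = 105 and Q = 76.
In a 3-firm Cournot equilibrium, symmetry and the first-order condition give q = (219 − 105)/(6) = 19. So Q = 57 and P = 133.5.

Competition: Q = 76; Cournot: Q = 57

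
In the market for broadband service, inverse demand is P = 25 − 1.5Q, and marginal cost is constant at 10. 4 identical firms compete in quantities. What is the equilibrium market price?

P = 13

Cournot with 4 identical firms: the symmetric best-response condition is 25 − 7.5q = 10. Each firm produces q = 2, total output Q = 8, price P = 13.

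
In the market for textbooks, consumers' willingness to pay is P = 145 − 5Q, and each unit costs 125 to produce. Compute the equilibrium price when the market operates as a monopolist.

The monopolist equates marginal revenue to marginal cost: 145 − 10Q = 125, so Q = 2. From demand, P = 135.

P = 135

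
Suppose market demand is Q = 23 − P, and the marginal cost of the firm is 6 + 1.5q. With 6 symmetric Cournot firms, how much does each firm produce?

q_i = 2

Inverting demand: P = 23 − Q.
Cournot with 6 identical firms: the symmetric best-response condition is 23 − 7q = 6 + 1.5q. Each firm produces q = 2, total output Q = 12, price P = 11.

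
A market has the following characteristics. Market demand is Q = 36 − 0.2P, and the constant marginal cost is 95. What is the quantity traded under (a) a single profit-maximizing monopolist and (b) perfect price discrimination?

Monopoly: Q = 8.5; Perfect PD: Q = 17

Inverting demand: P = 180 − 5Q.
The monopolist equates marginal revenue to marginal cost: 180 − 10Q = 95, so Q = 8.5. From demand, P = 137.5.
A perfectly discriminating monopolist sells every unit with P(Q) ≥ MC(Q), so output equals the competitive quantity Q = 17. Each buyer pays their reservation price, so CS = 0 and the firm captures all surplus.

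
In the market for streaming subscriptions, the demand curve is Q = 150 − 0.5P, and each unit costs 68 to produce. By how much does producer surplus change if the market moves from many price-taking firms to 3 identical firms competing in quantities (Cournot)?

Inverting demand: P = 300 − 2Q.
Competitive firms price at marginal cost: P = 68, giving Q = 116.
PS = (68 − 68)·116 = 0.
With 3 symmetric Cournot firms, each firm's FOC gives 300 − 8q = 68, so q = 29, Q = 3·29 = 87, and P = 126.
PS = (126 − 68)·87 = 5046.
Change in producer surplus: 5046 − 0 = 5046.

PS rises by 5046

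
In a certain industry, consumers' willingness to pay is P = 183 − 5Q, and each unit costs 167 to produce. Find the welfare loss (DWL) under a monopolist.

DWL = 6.4

Perfect competition: P = MC = 167, so 183 − 5Q = 167 and Q = 3.2.
A monopolist chooses Q where MR = MC. MR = 183 − 10Q; setting this equal to 167 gives Q = 1.6 and P = 175.
DWL is the triangle between Q = 1.6 and Q = 3.2: ½·(3.2 − 1.6)·(175 − 167) = 6.4.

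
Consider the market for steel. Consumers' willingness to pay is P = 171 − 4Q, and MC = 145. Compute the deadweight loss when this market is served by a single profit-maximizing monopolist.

Perfect competition: P = MC = 145, so 171 − 4Q = 145 and Q = 6.5.
Monopoly sets MR = MC: 171 − 8Q = 145 ⇒ Q = 3.25, P = 171 − 4·3.25 = 158.
DWL is the triangle between Q = 3.25 and Q = 6.5: ½·(6.5 − 3.25)·(158 − 145) = 21.125.

DWL = 21.125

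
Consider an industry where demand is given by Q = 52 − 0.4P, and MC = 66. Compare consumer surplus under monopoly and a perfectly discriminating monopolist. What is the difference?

Inverting demand: P = 130 − 2.5Q.
Monopoly sets MR = MC: 130 − 5Q = 66 ⇒ Q = 12.8, P = 130 − 2.5·12.8 = 98.
CS = ½·(130 − 98)·12.8 = 204.8.
Under first-degree price discrimination the firm charges each unit its demand price and produces up to where P = MC, i.e. Q = 25.6. Consumer surplus is zero; producer surplus equals total surplus.
CS = 0.
Change in consumer surplus: 0 − 204.8 = −204.8.

CS falls by 204.8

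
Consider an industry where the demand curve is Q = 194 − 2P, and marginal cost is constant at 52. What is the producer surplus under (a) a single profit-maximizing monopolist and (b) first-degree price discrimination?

Inverting demand: P = 97 − 0.5Q.
Monopoly sets MR = MC: 97 − Q = 52 ⇒ Q = 45, P = 97 − 0.5·45 = 74.5.
PS = (74.5 − 52)·45 = 1012.5.
Under first-degree price discrimination the firm charges each unit its demand price and produces up to where P = MC, i.e. Q = 90. Consumer surplus is zero; producer surplus equals total surplus.
PS = ½·(97 − 52)·90 = 2025.

Monopoly: PS = 1012.5; Perfect PD: PS = 2025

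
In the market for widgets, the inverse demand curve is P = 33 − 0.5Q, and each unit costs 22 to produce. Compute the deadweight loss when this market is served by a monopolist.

Perfect competition: P = MC = 22, so 33 − 0.5Q = 22 and Q = 22.
A monopolist chooses Q where MR = MC. MR = 33 − Q; setting this equal to 22 gives Q = 11 and P = 27.5.
DWL is the triangle between Q = 11 and Q = 22: ½·(22 − 11)·(27.5 − 22) = 30.25.

DWL = 30.25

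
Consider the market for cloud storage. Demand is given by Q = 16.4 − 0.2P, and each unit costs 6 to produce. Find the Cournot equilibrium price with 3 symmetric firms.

Inverting demand: P = 82 − 5Q.
With 3 symmetric Cournot firms, each firm's FOC gives 82 − 20q = 6, so q = 3.8, Q = 3·3.8 = 11.4, and P = 25.

P = 25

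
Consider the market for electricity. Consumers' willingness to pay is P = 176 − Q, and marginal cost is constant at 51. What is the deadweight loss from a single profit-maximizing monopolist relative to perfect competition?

Under competition P = MC = 51, so Q = (176 − 51)/1 = 125.
A monopolist chooses Q where MR = MC. MR = 176 − 2Q; setting this equal to 51 gives Q = 62.5 and P = 113.5.
DWL is the triangle between Q = 62.5 and Q = 125: ½·(125 − 62.5)·(113.5 − 51) = 1953.125.

DWL = 1953.125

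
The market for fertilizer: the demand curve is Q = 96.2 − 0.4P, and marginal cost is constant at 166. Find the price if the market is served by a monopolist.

Inverting demand: P = 240.5 − 2.5Q.
The monopolist equates marginal revenue to marginal cost: 240.5 − 5Q = 166, so Q = 14.9. From demand, P = 203.25.

P = 203.25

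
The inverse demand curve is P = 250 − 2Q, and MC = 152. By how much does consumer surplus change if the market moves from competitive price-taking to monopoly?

Perfect competition: P = MC = 152, so 250 − 2Q = 152 and Q = 49.
CS = ½·(250 − 152)·49 = 2401.
The monopolist equates marginal revenue to marginal cost: 250 − 4Q = 152, so Q = 24.5. From demand, P = 201.
CS = ½·(250 − 201)·24.5 = 600.25.
Change in consumer surplus: 600.25 − 2401 = −1800.75.

Consumer surplus falls by 1800.75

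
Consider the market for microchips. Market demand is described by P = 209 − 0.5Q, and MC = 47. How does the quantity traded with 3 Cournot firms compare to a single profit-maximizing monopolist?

Cournot with 3 identical firms: the symmetric best-response condition is 209 − 2q = 47. Each firm produces q = 81, total output Q = 243, price P = 87.5.
A monopolist chooses Q where MR = MC. MR = 209 − Q; setting this equal to 47 gives Q = 162 and P = 128.

Cournot: Q = 243; Monopoly: Q = 162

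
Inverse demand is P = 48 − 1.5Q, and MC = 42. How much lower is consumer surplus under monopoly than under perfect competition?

CS falls by 9

Competitive firms price at marginal cost: P = 42, giving Q = 4.
CS = ½·(48 − 42)·4 = 12.
A monopolist chooses Q where MR = MC. MR = 48 − 3Q; setting this equal to 42 gives Q = 2 and P = 45.
CS = ½·(48 − 45)·2 = 3.
Change in consumer surplus: 3 − 12 = −9.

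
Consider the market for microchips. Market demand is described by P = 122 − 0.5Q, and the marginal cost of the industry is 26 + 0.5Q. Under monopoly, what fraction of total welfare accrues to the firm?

A monopolist chooses Q where MR = MC. MR = 122 − Q; setting this equal to 26 + 0.5Q gives Q = 64 and P = 90.
CS = ½·(122 − 90)·64 = 1024.
PS = P·Q − VC(Q) = 90·64 − (26·64 + ½·0.5·64²) = 3072.
Share captured = PS/TS = 3072/4096 = 0.75.

PS/TS = 0.75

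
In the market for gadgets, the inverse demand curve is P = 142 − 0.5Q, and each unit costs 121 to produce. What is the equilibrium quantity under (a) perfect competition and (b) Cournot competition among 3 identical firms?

Perfect competition: P = MC = 121, so 142 − 0.5Q = 121 and Q = 42.
With 3 symmetric Cournot firms, each firm's FOC gives 142 − 2q = 121, so q = 10.5, Q = 3·10.5 = 31.5, and P = 126.25.

Competition: Q = 42; Cournot: Q = 31.5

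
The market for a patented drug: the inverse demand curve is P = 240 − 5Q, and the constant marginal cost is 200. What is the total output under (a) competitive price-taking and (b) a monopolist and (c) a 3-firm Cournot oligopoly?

Competition: Q = 8; Monopoly: Q = 4; Cournot: Q = 6

Competitive firms price at marginal cost: P = 200, giving Q = 8.
A monopolist chooses Q where MR = MC. MR = 240 − 10Q; setting this equal to 200 gives Q = 4 and P = 220.
In a 3-firm Cournot equilibrium, symmetry and the first-order condition give q = (240 − 200)/(20) = 2. So Q = 6 and P = 210.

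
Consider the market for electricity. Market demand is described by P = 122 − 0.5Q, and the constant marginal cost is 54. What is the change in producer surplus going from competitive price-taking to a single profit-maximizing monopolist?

Under competition P = MC = 54, so Q = (122 − 54)/0.5 = 136.
PS = (54 − 54)·136 = 0.
The monopolist equates marginal revenue to marginal cost: 122 − Q = 54, so Q = 68. From demand, P = 88.
PS = (88 − 54)·68 = 2312.
Change in producer surplus: 2312 − 0 = 2312.

Producer surplus rises by 2312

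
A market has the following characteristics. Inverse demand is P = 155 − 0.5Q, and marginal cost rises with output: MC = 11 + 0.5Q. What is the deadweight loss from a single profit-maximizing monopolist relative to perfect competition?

DWL = 1152

Competitive equilibrium sets price equal to marginal cost: 155 − 0.5Q = 11 + 0.5Q, so Q = 144 and P = 83.
Monopoly sets MR = MC: 155 − Q = 11 + 0.5Q ⇒ Q = 96, P = 155 − 0.5·96 = 107.
CS = ½·(155 − 83)·144 = 5184; PS = (83·144 − 11·144 − ½·0.5·144²) = 5184; TS = 10368.
CS = ½·(155 − 107)·96 = 2304; PS = (107·96 − 11·96 − ½·0.5·96²) = 6912; TS = 9216.
DWL = 10368 − 9216 = 1152.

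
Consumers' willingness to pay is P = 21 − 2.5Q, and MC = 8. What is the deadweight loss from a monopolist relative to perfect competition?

Competitive firms price at marginal cost: P = 8, giving Q = 5.2.
Monopoly sets MR = MC: 21 − 5Q = 8 ⇒ Q = 2.6, P = 21 − 2.5·2.6 = 14.5.
DWL is the triangle between Q = 2.6 and Q = 5.2: ½·(5.2 − 2.6)·(14.5 − 8) = 8.45.

DWL = 8.45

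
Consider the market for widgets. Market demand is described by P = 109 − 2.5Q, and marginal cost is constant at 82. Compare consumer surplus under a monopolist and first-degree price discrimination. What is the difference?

CS falls by 36.45

Monopoly sets MR = MC: 109 − 5Q = 82 ⇒ Q = 5.4, P = 109 − 2.5·5.4 = 95.5.
CS = ½·(109 − 95.5)·5.4 = 36.45.
A perfectly discriminating monopolist sells every unit with P(Q) ≥ MC(Q), so output equals the competitive quantity Q = 10.8. Each buyer pays their reservation price, so CS = 0 and the firm captures all surplus.
CS = 0.
Change in consumer surplus: 0 − 36.45 = −36.45.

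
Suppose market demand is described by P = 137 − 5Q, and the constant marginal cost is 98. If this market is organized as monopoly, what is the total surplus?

Monopoly sets MR = MC: 137 − 10Q = 98 ⇒ Q = 3.9, P = 137 − 5·3.9 = 117.5.
CS = ½·(137 − 117.5)·3.9 = 38.025; PS = (117.5 − 98)·3.9 = 76.05; TS = 114.075.

TS = 114.075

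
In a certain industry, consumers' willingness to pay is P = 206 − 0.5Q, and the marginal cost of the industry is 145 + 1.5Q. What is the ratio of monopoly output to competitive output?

The monopolist equates marginal revenue to marginal cost: 206 − Q = 145 + 1.5Q, so Q = 24.4. From demand, P = 193.8.
Competitive equilibrium sets price equal to marginal cost: 206 − 0.5Q = 145 + 1.5Q, so Q = 30.5 and P = 190.75.
Ratio Q_m/Q_c = 24.4/30.5 = 0.8.

Q_m/Q_c = 0.8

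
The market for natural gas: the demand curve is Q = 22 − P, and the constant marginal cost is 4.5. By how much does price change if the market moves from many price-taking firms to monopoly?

Inverting demand: P = 22 − Q.
Competitive firms price at marginal cost: P = 4.5, giving Q = 17.5.
The monopolist equates marginal revenue to marginal cost: 22 − 2Q = 4.5, so Q = 8.75. From demand, P = 13.25.
Change in price: 13.25 − 4.5 = 8.75.

Price rises by 8.75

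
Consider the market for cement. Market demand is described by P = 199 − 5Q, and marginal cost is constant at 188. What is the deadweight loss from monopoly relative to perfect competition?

DWL = 3.025

Under competition P = MC = 188, so Q = (199 − 188)/5 = 2.2.
The monopolist equates marginal revenue to marginal cost: 199 − 10Q = 188, so Q = 1.1. From demand, P = 193.5.
DWL is the triangle between Q = 1.1 and Q = 2.2: ½·(2.2 − 1.1)·(193.5 − 188) = 3.025.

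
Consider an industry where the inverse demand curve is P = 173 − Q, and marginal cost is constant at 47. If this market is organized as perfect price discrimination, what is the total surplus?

TS = 7938

Under first-degree price discrimination the firm charges each unit its demand price and produces up to where P = MC, i.e. Q = 126. Consumer surplus is zero; producer surplus equals total surplus.
TS = 7938 (equal to competitive TS).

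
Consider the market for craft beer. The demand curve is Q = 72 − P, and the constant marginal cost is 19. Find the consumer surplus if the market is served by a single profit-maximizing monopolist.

CS = 351.125

Inverting demand: P = 72 − Q.
The monopolist equates marginal revenue to marginal cost: 72 − 2Q = 19, so Q = 26.5. From demand, P = 45.5.
CS = ½·(72 − 45.5)·26.5 = 351.125.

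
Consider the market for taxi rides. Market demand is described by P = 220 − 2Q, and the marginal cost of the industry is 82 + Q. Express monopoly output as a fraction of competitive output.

Monopoly sets MR = MC: 220 − 4Q = 82 + Q ⇒ Q = 27.6, P = 220 − 2·27.6 = 164.8.
Competitive equilibrium sets price equal to marginal cost: 220 − 2Q = 82 + Q, so Q = 46 and P = 128.
Ratio Q_m/Q_c = 27.6/46 = 0.6.

Q_m/Q_c = 0.6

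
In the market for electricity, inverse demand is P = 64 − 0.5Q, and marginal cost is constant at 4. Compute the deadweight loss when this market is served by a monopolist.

DWL = 900

Perfect competition: P = MC = 4, so 64 − 0.5Q = 4 and Q = 120.
Monopoly sets MR = MC: 64 − Q = 4 ⇒ Q = 60, P = 64 − 0.5·60 = 34.
DWL is the triangle between Q = 60 and Q = 120: ½·(120 − 60)·(34 − 4) = 900.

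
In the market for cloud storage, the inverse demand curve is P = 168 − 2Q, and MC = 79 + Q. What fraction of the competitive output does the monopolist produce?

Q_m/Q_c = 0.6

Monopoly sets MR = MC: 168 − 4Q = 79 + Q ⇒ Q = 17.8, P = 168 − 2·17.8 = 132.4.
Competitive equilibrium sets price equal to marginal cost: 168 − 2Q = 79 + Q, so Q = 89/3 and P = 326/3.
Ratio Q_m/Q_c = 17.8/(89/3) = 0.6.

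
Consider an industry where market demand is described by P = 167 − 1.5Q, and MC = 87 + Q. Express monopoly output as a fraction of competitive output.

Q_m/Q_c = 0.625

The monopolist equates marginal revenue to marginal cost: 167 − 3Q = 87 + Q, so Q = 20. From demand, P = 137.
Under competition P = MC: 167 − 1.5Q = 87 + Q ⇒ Q = 32, P = 119.
Ratio Q_m/Q_c = 20/32 = 0.625.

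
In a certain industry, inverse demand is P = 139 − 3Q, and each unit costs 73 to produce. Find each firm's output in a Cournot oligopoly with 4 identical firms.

In a 4-firm Cournot equilibrium, symmetry and the first-order condition give q = (139 − 73)/(15) = 4.4. So Q = 17.6 and P = 86.2.

q_i = 4.4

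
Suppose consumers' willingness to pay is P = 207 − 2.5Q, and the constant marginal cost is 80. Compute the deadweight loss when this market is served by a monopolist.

DWL = 806.45

Competitive firms price at marginal cost: P = 80, giving Q = 50.8.
The monopolist equates marginal revenue to marginal cost: 207 − 5Q = 80, so Q = 25.4. From demand, P = 143.5.
DWL is the triangle between Q = 25.4 and Q = 50.8: ½·(50.8 − 25.4)·(143.5 − 80) = 806.45.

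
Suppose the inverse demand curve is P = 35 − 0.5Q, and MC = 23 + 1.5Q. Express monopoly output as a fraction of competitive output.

The monopolist equates marginal revenue to marginal cost: 35 − Q = 23 + 1.5Q, so Q = 4.8. From demand, P = 32.6.
Under competition P = MC: 35 − 0.5Q = 23 + 1.5Q ⇒ Q = 6, P = 32.
Ratio Q_m/Q_c = 4.8/6 = 0.8.

Q_m/Q_c = 0.8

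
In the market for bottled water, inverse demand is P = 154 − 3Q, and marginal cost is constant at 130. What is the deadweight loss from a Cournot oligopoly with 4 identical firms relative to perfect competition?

DWL = 3.84

Under competition P = MC = 130, so Q = (154 − 130)/3 = 8.
With 4 symmetric Cournot firms, each firm's FOC gives 154 − 15q = 130, so q = 1.6, Q = 4·1.6 = 6.4, and P = 134.8.
DWL is the triangle between Q = 6.4 and Q = 8: ½·(8 − 6.4)·(134.8 − 130) = 3.84.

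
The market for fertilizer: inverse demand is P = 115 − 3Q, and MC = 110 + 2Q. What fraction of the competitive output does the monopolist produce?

Q_m/Q_c = 0.625

Monopoly sets MR = MC: 115 − 6Q = 110 + 2Q ⇒ Q = 0.625, P = 115 − 3·0.625 = 113.125.
Competitive equilibrium sets price equal to marginal cost: 115 − 3Q = 110 + 2Q, so Q = 1 and P = 112.
Ratio Q_m/Q_c = 0.625/1 = 0.625.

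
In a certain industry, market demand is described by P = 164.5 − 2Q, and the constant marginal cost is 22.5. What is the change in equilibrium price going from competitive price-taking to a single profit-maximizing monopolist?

Under competition P = MC = 22.5, so Q = (164.5 − 22.5)/2 = 71.
A monopolist chooses Q where MR = MC. MR = 164.5 − 4Q; setting this equal to 22.5 gives Q = 35.5 and P = 93.5.
Change in equilibrium price: 93.5 − 22.5 = 71.

P rises by 71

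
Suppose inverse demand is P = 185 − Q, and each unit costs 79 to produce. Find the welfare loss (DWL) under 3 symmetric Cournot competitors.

Under competition P = MC = 79, so Q = (185 − 79)/1 = 106.
In a 3-firm Cournot equilibrium, symmetry and the first-order condition give q = (185 − 79)/(4) = 26.5. So Q = 79.5 and P = 105.5.
DWL is the triangle between Q = 79.5 and Q = 106: ½·(106 − 79.5)·(105.5 − 79) = 351.125.

DWL = 351.125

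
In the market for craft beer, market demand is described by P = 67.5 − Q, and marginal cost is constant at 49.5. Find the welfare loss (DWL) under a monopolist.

DWL = 40.5

Under competition P = MC = 49.5, so Q = (67.5 − 49.5)/1 = 18.
The monopolist equates marginal revenue to marginal cost: 67.5 − 2Q = 49.5, so Q = 9. From demand, P = 58.5.
DWL is the triangle between Q = 9 and Q = 18: ½·(18 − 9)·(58.5 − 49.5) = 40.5.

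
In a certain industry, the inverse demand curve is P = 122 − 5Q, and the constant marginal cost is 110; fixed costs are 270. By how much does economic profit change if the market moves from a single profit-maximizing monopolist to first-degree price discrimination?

Monopoly sets MR = MC: 122 − 10Q = 110 ⇒ Q = 1.2, P = 122 − 5·1.2 = 116.
Profit = (116 − 110)·1.2 − 270 = −262.8.
With perfect price discrimination, output is the efficient level Q = 2.4 (where demand meets MC), but every buyer pays their willingness to pay: CS = 0 and PS = total surplus.
PS equals the full surplus area, 14.4. Profit = 14.4 − 270 = −255.6.
Change in economic profit: −255.6 − −262.8 = 7.2.

π rises by 7.2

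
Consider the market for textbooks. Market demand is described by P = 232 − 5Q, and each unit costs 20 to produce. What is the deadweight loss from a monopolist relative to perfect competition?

DWL = 1123.6

Perfect competition: P = MC = 20, so 232 − 5Q = 20 and Q = 42.4.
The monopolist equates marginal revenue to marginal cost: 232 − 10Q = 20, so Q = 21.2. From demand, P = 126.
DWL is the triangle between Q = 21.2 and Q = 42.4: ½·(42.4 − 21.2)·(126 − 20) = 1123.6.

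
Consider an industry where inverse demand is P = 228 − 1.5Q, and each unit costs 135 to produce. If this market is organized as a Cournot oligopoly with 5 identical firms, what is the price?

Cournot with 5 identical firms: the symmetric best-response condition is 228 − 9q = 135. Each firm produces q = 31/3, total output Q = 155/3, price P = 150.5.

P = 150.5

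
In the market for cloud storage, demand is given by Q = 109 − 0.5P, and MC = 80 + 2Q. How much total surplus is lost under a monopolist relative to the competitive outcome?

Inverting demand: P = 218 − 2Q.
Under competition P = MC: 218 − 2Q = 80 + 2Q ⇒ Q = 34.5, P = 149.
The monopolist equates marginal revenue to marginal cost: 218 − 4Q = 80 + 2Q, so Q = 23. From demand, P = 172.
CS = ½·(218 − 149)·34.5 = 1190.25; PS = (149·34.5 − 80·34.5 − ½·2·34.5²) = 1190.25; TS = 2380.5.
CS = ½·(218 − 172)·23 = 529; PS = (172·23 − 80·23 − ½·2·23²) = 1587; TS = 2116.
DWL = 2380.5 − 2116 = 264.5.

DWL = 264.5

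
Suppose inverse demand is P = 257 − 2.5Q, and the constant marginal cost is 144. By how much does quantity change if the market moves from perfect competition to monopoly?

Quantity falls by 22.6

Competitive firms price at marginal cost: P = 144, giving Q = 45.2.
Monopoly sets MR = MC: 257 − 5Q = 144 ⇒ Q = 22.6, P = 257 − 2.5·22.6 = 200.5.
Change in quantity: 22.6 − 45.2 = −22.6.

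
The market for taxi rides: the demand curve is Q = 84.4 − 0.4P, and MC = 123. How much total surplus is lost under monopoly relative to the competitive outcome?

DWL = 387.2

Inverting demand: P = 211 − 2.5Q.
Under competition P = MC = 123, so Q = (211 − 123)/2.5 = 35.2.
A monopolist chooses Q where MR = MC. MR = 211 − 5Q; setting this equal to 123 gives Q = 17.6 and P = 167.
DWL is the triangle between Q = 17.6 and Q = 35.2: ½·(35.2 − 17.6)·(167 − 123) = 387.2.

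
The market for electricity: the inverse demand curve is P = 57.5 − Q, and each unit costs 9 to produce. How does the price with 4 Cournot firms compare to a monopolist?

Cournot with 4 identical firms: the symmetric best-response condition is 57.5 − 5q = 9. Each firm produces q = 9.7, total output Q = 38.8, price P = 18.7.
Monopoly sets MR = MC: 57.5 − 2Q = 9 ⇒ Q = 24.25, P = 57.5 − 24.25 = 33.25.

Cournot: P = 18.7; Monopoly: P = 33.25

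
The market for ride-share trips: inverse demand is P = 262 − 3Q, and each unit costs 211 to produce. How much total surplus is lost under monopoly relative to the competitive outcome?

DWL = 108.375

Under competition P = MC = 211, so Q = (262 − 211)/3 = 17.
Monopoly sets MR = MC: 262 − 6Q = 211 ⇒ Q = 8.5, P = 262 − 3·8.5 = 236.5.
DWL is the triangle between Q = 8.5 and Q = 17: ½·(17 − 8.5)·(236.5 − 211) = 108.375.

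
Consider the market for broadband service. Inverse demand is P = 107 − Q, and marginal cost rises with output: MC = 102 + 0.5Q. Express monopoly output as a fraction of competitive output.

Q_m/Q_c = 0.6

The monopolist equates marginal revenue to marginal cost: 107 − 2Q = 102 + 0.5Q, so Q = 2. From demand, P = 105.
Competitive equilibrium sets price equal to marginal cost: 107 − Q = 102 + 0.5Q, so Q = 10/3 and P = 311/3.
Ratio Q_m/Q_c = 2/(10/3) = 0.6.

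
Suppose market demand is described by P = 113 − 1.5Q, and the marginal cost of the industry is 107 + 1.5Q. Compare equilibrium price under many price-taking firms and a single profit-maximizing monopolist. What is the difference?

Equilibrium price rises by 1

Competitive equilibrium sets price equal to marginal cost: 113 − 1.5Q = 107 + 1.5Q, so Q = 2 and P = 110.
Monopoly sets MR = MC: 113 − 3Q = 107 + 1.5Q ⇒ Q = 4/3, P = 113 − 1.5·4/3 = 111.
Change in equilibrium price: 111 − 110 = 1.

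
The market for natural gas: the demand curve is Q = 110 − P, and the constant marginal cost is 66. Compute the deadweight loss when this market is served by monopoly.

DWL = 242

Inverting demand: P = 110 − Q.
Perfect competition: P = MC = 66, so 110 − Q = 66 and Q = 44.
A monopolist chooses Q where MR = MC. MR = 110 − 2Q; setting this equal to 66 gives Q = 22 and P = 88.
DWL is the triangle between Q = 22 and Q = 44: ½·(44 − 22)·(88 − 66) = 242.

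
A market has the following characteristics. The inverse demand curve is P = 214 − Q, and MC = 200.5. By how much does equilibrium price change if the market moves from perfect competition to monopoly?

Perfect competition: P = MC = 200.5, so 214 − Q = 200.5 and Q = 13.5.
The monopolist equates marginal revenue to marginal cost: 214 − 2Q = 200.5, so Q = 6.75. From demand, P = 207.25.
Change in equilibrium price: 207.25 − 200.5 = 6.75.

P rises by 6.75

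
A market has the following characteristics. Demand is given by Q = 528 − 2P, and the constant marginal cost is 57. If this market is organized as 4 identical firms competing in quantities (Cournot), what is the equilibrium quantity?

Inverting demand: P = 264 − 0.5Q.
Cournot with 4 identical firms: the symmetric best-response condition is 264 − 2.5q = 57. Each firm produces q = 82.8, total output Q = 331.2, price P = 98.4.

Q = 331.2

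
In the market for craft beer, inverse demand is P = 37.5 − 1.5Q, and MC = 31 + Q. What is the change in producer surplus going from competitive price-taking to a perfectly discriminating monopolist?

Under competition P = MC: 37.5 − 1.5Q = 31 + Q ⇒ Q = 2.6, P = 33.6.
PS = P·Q − VC(Q) = 33.6·2.6 − (31·2.6 + ½·1·2.6²) = 3.38.
Under first-degree price discrimination the firm charges each unit its demand price and produces up to where P = MC, i.e. Q = 2.6. Consumer surplus is zero; producer surplus equals total surplus.
PS = ½·(37.5 − 31)·2.6 = 8.45.
Change in producer surplus: 8.45 − 3.38 = 5.07.

PS rises by 5.07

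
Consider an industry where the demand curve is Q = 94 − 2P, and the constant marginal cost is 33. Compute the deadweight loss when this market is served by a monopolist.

Inverting demand: P = 47 − 0.5Q.
Competitive firms price at marginal cost: P = 33, giving Q = 28.
Monopoly sets MR = MC: 47 − Q = 33 ⇒ Q = 14, P = 47 − 0.5·14 = 40.
DWL is the triangle between Q = 14 and Q = 28: ½·(28 − 14)·(40 − 33) = 49.

DWL = 49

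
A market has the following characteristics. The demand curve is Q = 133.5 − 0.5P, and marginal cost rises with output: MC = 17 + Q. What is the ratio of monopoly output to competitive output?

Q_m/Q_c = 0.6

Inverting demand: P = 267 − 2Q.
The monopolist equates marginal revenue to marginal cost: 267 − 4Q = 17 + Q, so Q = 50. From demand, P = 167.
Competitive equilibrium sets price equal to marginal cost: 267 − 2Q = 17 + Q, so Q = 250/3 and P = 301/3.
Ratio Q_m/Q_c = 50/(250/3) = 0.6.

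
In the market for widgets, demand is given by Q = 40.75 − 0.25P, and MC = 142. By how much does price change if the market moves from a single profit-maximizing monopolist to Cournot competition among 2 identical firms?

Price falls by 3.5

Inverting demand: P = 163 − 4Q.
Monopoly sets MR = MC: 163 − 8Q = 142 ⇒ Q = 2.625, P = 163 − 4·2.625 = 152.5.
In a 2-firm Cournot equilibrium, symmetry and the first-order condition give q = (163 − 142)/(12) = 1.75. So Q = 3.5 and P = 149.
Change in price: 149 − 152.5 = −3.5.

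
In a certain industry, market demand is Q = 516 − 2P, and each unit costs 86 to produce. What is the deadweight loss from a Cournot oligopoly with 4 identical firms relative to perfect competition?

DWL = 1183.36

Inverting demand: P = 258 − 0.5Q.
Competitive firms price at marginal cost: P = 86, giving Q = 344.
With 4 symmetric Cournot firms, each firm's FOC gives 258 − 2.5q = 86, so q = 68.8, Q = 4·68.8 = 275.2, and P = 120.4.
DWL is the triangle between Q = 275.2 and Q = 344: ½·(344 − 275.2)·(120.4 − 86) = 1183.36.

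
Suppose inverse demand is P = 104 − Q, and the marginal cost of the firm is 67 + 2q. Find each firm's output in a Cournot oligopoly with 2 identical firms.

In a 2-firm Cournot equilibrium, symmetry and the first-order condition give q = (104 − 67)/(5) = 7.4. So Q = 14.8 and P = 89.2.

q_i = 7.4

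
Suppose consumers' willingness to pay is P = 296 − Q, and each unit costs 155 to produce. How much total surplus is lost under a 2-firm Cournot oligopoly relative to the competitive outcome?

Competitive firms price at marginal cost: P = 155, giving Q = 141.
With 2 symmetric Cournot firms, each firm's FOC gives 296 − 3q = 155, so q = 47, Q = 2·47 = 94, and P = 202.
DWL is the triangle between Q = 94 and Q = 141: ½·(141 − 94)·(202 − 155) = 1104.5.

DWL = 1104.5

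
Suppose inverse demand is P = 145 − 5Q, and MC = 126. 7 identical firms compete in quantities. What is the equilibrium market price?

In a 7-firm Cournot equilibrium, symmetry and the first-order condition give q = (145 − 126)/(40) = 0.475. So Q = 3.325 and P = 128.375.

P = 128.375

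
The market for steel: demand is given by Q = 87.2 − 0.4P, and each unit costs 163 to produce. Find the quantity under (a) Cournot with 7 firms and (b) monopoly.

Cournot: Q = 19.25; Monopoly: Q = 11

Inverting demand: P = 218 − 2.5Q.
With 7 symmetric Cournot firms, each firm's FOC gives 218 − 20q = 163, so q = 2.75, Q = 7·2.75 = 19.25, and P = 169.875.
Monopoly sets MR = MC: 218 − 5Q = 163 ⇒ Q = 11, P = 218 − 2.5·11 = 190.5.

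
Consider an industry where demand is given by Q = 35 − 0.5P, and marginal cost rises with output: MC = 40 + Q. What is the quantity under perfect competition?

Inverting demand: P = 70 − 2Q.
Competitive equilibrium sets price equal to marginal cost: 70 − 2Q = 40 + Q, so Q = 10 and P = 50.

Q = 10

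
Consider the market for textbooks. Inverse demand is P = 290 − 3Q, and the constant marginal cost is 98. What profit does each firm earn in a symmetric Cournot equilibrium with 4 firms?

π_i = 491.52

Cournot with 4 identical firms: the symmetric best-response condition is 290 − 15q = 98. Each firm produces q = 12.8, total output Q = 51.2, price P = 136.4.
Each firm's profit = (136.4 − 98)·12.8 = 491.52.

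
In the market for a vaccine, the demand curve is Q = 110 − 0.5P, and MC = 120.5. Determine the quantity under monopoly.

Inverting demand: P = 220 − 2Q.
The monopolist equates marginal revenue to marginal cost: 220 − 4Q = 120.5, so Q = 24.875. From demand, P = 170.25.

Q = 24.875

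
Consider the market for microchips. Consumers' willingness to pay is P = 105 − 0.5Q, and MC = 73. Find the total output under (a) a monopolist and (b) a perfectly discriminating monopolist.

Monopoly sets MR = MC: 105 − Q = 73 ⇒ Q = 32, P = 105 − 0.5·32 = 89.
With perfect price discrimination, output is the efficient level Q = 64 (where demand meets MC), but every buyer pays their willingness to pay: CS = 0 and PS = total surplus.

Monopoly: Q = 32; Perfect PD: Q = 64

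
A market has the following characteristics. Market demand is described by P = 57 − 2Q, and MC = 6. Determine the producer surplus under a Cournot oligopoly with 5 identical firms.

Cournot with 5 identical firms: the symmetric best-response condition is 57 − 12q = 6. Each firm produces q = 4.25, total output Q = 21.25, price P = 14.5.
PS = (14.5 − 6)·21.25 = 180.625.

PS = 180.625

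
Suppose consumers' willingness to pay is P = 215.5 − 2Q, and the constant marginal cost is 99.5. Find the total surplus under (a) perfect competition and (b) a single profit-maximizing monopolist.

Competition: TS = 3364; Monopoly: TS = 2523

Under competition P = MC = 99.5, so Q = (215.5 − 99.5)/2 = 58.
CS = ½·(215.5 − 99.5)·58 = 3364; PS = (99.5 − 99.5)·58 = 0; TS = 3364.
Monopoly sets MR = MC: 215.5 − 4Q = 99.5 ⇒ Q = 29, P = 215.5 − 2·29 = 157.5.
CS = ½·(215.5 − 157.5)·29 = 841; PS = (157.5 − 99.5)·29 = 1682; TS = 2523.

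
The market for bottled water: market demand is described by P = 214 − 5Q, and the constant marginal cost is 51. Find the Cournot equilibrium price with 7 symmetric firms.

P = 71.375

Cournot with 7 identical firms: the symmetric best-response condition is 214 − 40q = 51. Each firm produces q = 4.075, total output Q = 28.525, price P = 71.375.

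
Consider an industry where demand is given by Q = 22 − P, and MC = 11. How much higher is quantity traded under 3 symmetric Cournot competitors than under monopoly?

Quantity traded rises by 2.75

Inverting demand: P = 22 − Q.
A monopolist chooses Q where MR = MC. MR = 22 − 2Q; setting this equal to 11 gives Q = 5.5 and P = 16.5.
With 3 symmetric Cournot firms, each firm's FOC gives 22 − 4q = 11, so q = 2.75, Q = 3·2.75 = 8.25, and P = 13.75.
Change in quantity traded: 8.25 − 5.5 = 2.75.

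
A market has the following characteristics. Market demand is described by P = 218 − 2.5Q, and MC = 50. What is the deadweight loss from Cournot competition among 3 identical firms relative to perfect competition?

Under competition P = MC = 50, so Q = (218 − 50)/2.5 = 67.2.
Cournot with 3 identical firms: the symmetric best-response condition is 218 − 10q = 50. Each firm produces q = 16.8, total output Q = 50.4, price P = 92.
DWL is the triangle between Q = 50.4 and Q = 67.2: ½·(67.2 − 50.4)·(92 − 50) = 352.8.

DWL = 352.8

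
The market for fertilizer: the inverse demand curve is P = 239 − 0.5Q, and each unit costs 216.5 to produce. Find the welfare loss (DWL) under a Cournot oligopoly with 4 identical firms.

Competitive firms price at marginal cost: P = 216.5, giving Q = 45.
In a 4-firm Cournot equilibrium, symmetry and the first-order condition give q = (239 − 216.5)/(2.5) = 9. So Q = 36 and P = 221.
DWL is the triangle between Q = 36 and Q = 45: ½·(45 − 36)·(221 − 216.5) = 20.25.

DWL = 20.25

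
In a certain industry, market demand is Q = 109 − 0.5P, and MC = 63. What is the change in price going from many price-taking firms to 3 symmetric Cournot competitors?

P rises by 38.75

Inverting demand: P = 218 − 2Q.
Competitive firms price at marginal cost: P = 63, giving Q = 77.5.
In a 3-firm Cournot equilibrium, symmetry and the first-order condition give q = (218 − 63)/(8) = 19.375. So Q = 58.125 and P = 101.75.
Change in price: 101.75 − 63 = 38.75.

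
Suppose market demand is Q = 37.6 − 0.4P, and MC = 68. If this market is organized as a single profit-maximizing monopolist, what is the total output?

Inverting demand: P = 94 − 2.5Q.
A monopolist chooses Q where MR = MC. MR = 94 − 5Q; setting this equal to 68 gives Q = 5.2 and P = 81.

Q = 5.2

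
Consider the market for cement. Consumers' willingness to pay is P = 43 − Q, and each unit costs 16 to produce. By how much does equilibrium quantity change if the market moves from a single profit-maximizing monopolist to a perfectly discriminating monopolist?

A monopolist chooses Q where MR = MC. MR = 43 − 2Q; setting this equal to 16 gives Q = 13.5 and P = 29.5.
With perfect price discrimination, output is the efficient level Q = 27 (where demand meets MC), but every buyer pays their willingness to pay: CS = 0 and PS = total surplus.
Change in equilibrium quantity: 27 − 13.5 = 13.5.

Equilibrium quantity rises by 13.5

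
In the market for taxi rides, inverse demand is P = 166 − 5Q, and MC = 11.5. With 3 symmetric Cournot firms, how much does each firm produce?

With 3 symmetric Cournot firms, each firm's FOC gives 166 − 20q = 11.5, so q = 7.725, Q = 3·7.725 = 23.175, and P = 50.125.

q_i = 7.725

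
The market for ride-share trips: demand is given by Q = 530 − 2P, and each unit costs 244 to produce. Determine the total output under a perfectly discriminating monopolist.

Q = 42

Inverting demand: P = 265 − 0.5Q.
With perfect price discrimination, output is the efficient level Q = 42 (where demand meets MC), but every buyer pays their willingness to pay: CS = 0 and PS = total surplus.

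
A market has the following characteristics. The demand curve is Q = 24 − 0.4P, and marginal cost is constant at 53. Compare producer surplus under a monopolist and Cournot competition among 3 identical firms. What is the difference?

Inverting demand: P = 60 − 2.5Q.
The monopolist equates marginal revenue to marginal cost: 60 − 5Q = 53, so Q = 1.4. From demand, P = 56.5.
PS = (56.5 − 53)·1.4 = 4.9.
In a 3-firm Cournot equilibrium, symmetry and the first-order condition give q = (60 − 53)/(10) = 0.7. So Q = 2.1 and P = 54.75.
PS = (54.75 − 53)·2.1 = 3.675.
Change in producer surplus: 3.675 − 4.9 = −1.225.

Producer surplus falls by 1.225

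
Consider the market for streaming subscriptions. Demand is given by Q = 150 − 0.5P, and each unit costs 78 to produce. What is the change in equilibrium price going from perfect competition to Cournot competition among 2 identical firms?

Inverting demand: P = 300 − 2Q.
Perfect competition: P = MC = 78, so 300 − 2Q = 78 and Q = 111.
In a 2-firm Cournot equilibrium, symmetry and the first-order condition give q = (300 − 78)/(6) = 37. So Q = 74 and P = 152.
Change in equilibrium price: 152 − 78 = 74.

P rises by 74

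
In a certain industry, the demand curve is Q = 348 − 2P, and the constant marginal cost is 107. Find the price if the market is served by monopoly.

P = 140.5

Inverting demand: P = 174 − 0.5Q.
Monopoly sets MR = MC: 174 − Q = 107 ⇒ Q = 67, P = 174 − 0.5·67 = 140.5.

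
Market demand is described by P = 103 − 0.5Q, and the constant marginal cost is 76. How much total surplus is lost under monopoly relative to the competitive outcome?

DWL = 182.25

Competitive firms price at marginal cost: P = 76, giving Q = 54.
Monopoly sets MR = MC: 103 − Q = 76 ⇒ Q = 27, P = 103 − 0.5·27 = 89.5.
DWL is the triangle between Q = 27 and Q = 54: ½·(54 − 27)·(89.5 − 76) = 182.25.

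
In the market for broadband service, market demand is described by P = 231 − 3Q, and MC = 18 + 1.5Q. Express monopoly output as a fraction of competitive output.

The monopolist equates marginal revenue to marginal cost: 231 − 6Q = 18 + 1.5Q, so Q = 28.4. From demand, P = 145.8.
Competitive equilibrium sets price equal to marginal cost: 231 − 3Q = 18 + 1.5Q, so Q = 142/3 and P = 89.
Ratio Q_m/Q_c = 28.4/(142/3) = 0.6.

Q_m/Q_c = 0.6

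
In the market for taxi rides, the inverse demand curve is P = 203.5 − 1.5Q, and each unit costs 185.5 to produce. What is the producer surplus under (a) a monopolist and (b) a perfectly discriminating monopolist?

A monopolist chooses Q where MR = MC. MR = 203.5 − 3Q; setting this equal to 185.5 gives Q = 6 and P = 194.5.
PS = (194.5 − 185.5)·6 = 54.
Under first-degree price discrimination the firm charges each unit its demand price and produces up to where P = MC, i.e. Q = 12. Consumer surplus is zero; producer surplus equals total surplus.
PS = ½·(203.5 − 185.5)·12 = 108.

Monopoly: PS = 54; Perfect PD: PS = 108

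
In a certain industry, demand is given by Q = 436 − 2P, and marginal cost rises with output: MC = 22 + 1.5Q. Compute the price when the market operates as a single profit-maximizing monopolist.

Inverting demand: P = 218 − 0.5Q.
The monopolist equates marginal revenue to marginal cost: 218 − Q = 22 + 1.5Q, so Q = 78.4. From demand, P = 178.8.

P = 178.8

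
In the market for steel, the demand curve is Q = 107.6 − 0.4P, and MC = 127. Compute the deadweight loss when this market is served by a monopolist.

Inverting demand: P = 269 − 2.5Q.
Competitive firms price at marginal cost: P = 127, giving Q = 56.8.
A monopolist chooses Q where MR = MC. MR = 269 − 5Q; setting this equal to 127 gives Q = 28.4 and P = 198.
DWL is the triangle between Q = 28.4 and Q = 56.8: ½·(56.8 − 28.4)·(198 − 127) = 1008.2.

DWL = 1008.2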